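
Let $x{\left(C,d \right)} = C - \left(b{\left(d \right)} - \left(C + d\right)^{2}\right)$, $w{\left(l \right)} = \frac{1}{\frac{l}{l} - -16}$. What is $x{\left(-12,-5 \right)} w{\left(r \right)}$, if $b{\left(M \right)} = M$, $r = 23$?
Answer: $\frac{282}{17} \approx 16.588$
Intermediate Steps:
$w{\left(l \right)} = \frac{1}{17}$ ($w{\left(l \right)} = \frac{1}{1 + 16} = \frac{1}{17}$)
$x{\left(C,d \right)} = C + \left(C + d\right)^{2} - d$ ($x{\left(C,d \right)} = C - \left(d - \left(C + d\right)^{2}\right) = C + \left(C + d\right)^{2} - d$)
$x{\left(-12,-5 \right)} w{\left(r \right)} = \left(-12 + \left(-12 - 5\right)^{2} - -5\right) \frac{1}{17} = \left(-12 + \left(-17\right)^{2} + 5\right) \frac{1}{17} = \left(-12 + 289 + 5\right) \frac{1}{17} = 282 \cdot \frac{1}{17} = \frac{282}{17}$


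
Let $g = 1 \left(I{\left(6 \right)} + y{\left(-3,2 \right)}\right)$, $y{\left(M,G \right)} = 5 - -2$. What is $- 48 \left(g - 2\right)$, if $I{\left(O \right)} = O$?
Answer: $-528$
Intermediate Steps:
$y{\left(M,G \right)} = 7$ ($y{\left(M,G \right)} = 5 + 2 = 7$)
$g = 13$ ($g = 1 \left(6 + 7\right) = 1 \cdot 13 = 13$)
$- 48 \left(g - 2\right) = - 48 \left(13 - 2\right) = \left(-48\right) 11 = -528$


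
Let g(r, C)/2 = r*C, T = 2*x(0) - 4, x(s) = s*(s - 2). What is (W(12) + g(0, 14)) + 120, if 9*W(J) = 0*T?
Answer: 120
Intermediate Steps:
x(s) = s*(-2 + s)
T = -4 (T = 2*(0*(-2 + 0)) - 4 = 2*(0*(-2)) - 4 = 2*0 - 4 = 0 - 4 = -4)
W(J) = 0 (W(J) = (0*(-4))/9 = (⅑)*0 = 0)
g(r, C) = 2*C*r (g(r, C) = 2*(r*C) = 2*(C*r) = 2*C*r)
(W(12) + g(0, 14)) + 120 = (0 + 2*14*0) + 120 = (0 + 0) + 120 = 0 + 120 = 120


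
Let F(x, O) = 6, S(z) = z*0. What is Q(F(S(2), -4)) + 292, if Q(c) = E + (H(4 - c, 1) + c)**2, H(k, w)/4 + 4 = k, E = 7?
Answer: 623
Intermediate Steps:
H(k, w) = -16 + 4*k
S(z) = 0
Q(c) = 7 + 9*c**2 (Q(c) = 7 + ((-16 + 4*(4 - c)) + c)**2 = 7 + ((-16 + (16 - 4*c)) + c)**2 = 7 + (-4*c + c)**2 = 7 + (-3*c)**2 = 7 + 9*c**2)
Q(F(S(2), -4)) + 292 = (7 + 9*6**2) + 292 = (7 + 9*36) + 292 = (7 + 324) + 292 = 331 + 292 = 623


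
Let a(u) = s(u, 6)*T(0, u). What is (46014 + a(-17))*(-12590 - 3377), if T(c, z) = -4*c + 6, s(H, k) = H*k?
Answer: -724933734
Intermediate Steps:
T(c, z) = 6 - 4*c
a(u) = 36*u (a(u) = (u*6)*(6 - 4*0) = (6*u)*(6 + 0) = (6*u)*6 = 36*u)
(46014 + a(-17))*(-12590 - 3377) = (46014 + 36*(-17))*(-12590 - 3377) = (46014 - 612)*(-15967) = 45402*(-15967) = -724933734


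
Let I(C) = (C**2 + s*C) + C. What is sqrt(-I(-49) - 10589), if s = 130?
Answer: I*sqrt(6571) ≈ 81.062*I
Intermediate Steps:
I(C) = C**2 + 131*C (I(C) = (C**2 + 130*C) + C = C**2 + 131*C)
sqrt(-I(-49) - 10589) = sqrt(-(-49)*(131 - 49) - 10589) = sqrt(-(-49)*82 - 10589) = sqrt(-1*(-4018) - 10589) = sqrt(4018 - 10589) = sqrt(-6571) = I*sqrt(6571)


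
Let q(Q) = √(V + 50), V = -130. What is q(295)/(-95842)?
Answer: -2*I*√5/47921 ≈ -9.3323e-5*I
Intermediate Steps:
q(Q) = 4*I*√5 (q(Q) = √(-130 + 50) = √(-80) = 4*I*√5)
q(295)/(-95842) = (4*I*√5)/(-95842) = (4*I*√5)*(-1/95842) = -2*I*√5/47921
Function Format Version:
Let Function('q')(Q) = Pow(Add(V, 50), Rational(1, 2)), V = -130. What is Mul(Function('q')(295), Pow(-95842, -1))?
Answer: Mul(Rational(-2, 47921), I, Pow(5, Rational(1, 2))) ≈ Mul(-9.3323e-5, I)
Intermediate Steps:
Function('q')(Q) = Mul(4, I, Pow(5, Rational(1, 2))) (Function('q')(Q) = Pow(Add(-130, 50), Rational(1, 2)) = Pow(-80, Rational(1, 2)) = Mul(4, I, Pow(5, Rational(1, 2))))
Mul(Function('q')(295), Pow(-95842, -1)) = Mul(Mul(4, I, Pow(5, Rational(1, 2))), Pow(-95842, -1)) = Mul(Mul(4, I, Pow(5, Rational(1, 2))), Rational(-1, 95842)) = Mul(Rational(-2, 47921), I, Pow(5, Rational(1, 2)))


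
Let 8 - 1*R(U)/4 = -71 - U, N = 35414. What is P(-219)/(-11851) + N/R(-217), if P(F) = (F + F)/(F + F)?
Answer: -209845933/3270876 ≈ -64.156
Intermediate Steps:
P(F) = 1 (P(F) = (2*F)/((2*F)) = (2*F)*(1/(2*F)) = 1)
R(U) = 316 + 4*U (R(U) = 32 - 4*(-71 - U) = 32 + (284 + 4*U) = 316 + 4*U)
P(-219)/(-11851) + N/R(-217) = 1/(-11851) + 35414/(316 + 4*(-217)) = 1*(-1/11851) + 35414/(316 - 868) = -1/11851 + 35414/(-552) = -1/11851 + 35414*(-1/552) = -1/11851 - 17707/276 = -209845933/3270876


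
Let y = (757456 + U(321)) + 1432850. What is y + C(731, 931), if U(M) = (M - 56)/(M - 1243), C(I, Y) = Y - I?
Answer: 2019646267/922 ≈ 2.1905e+6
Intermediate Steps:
U(M) = (-56 + M)/(-1243 + M)
y = 2019461867/922 (y = (757456 + (-56 + 321)/(-1243 + 321)) + 1432850 = (757456 + 265/(-922)) + 1432850 = (757456 - 1/922*265) + 1432850 = (757456 - 265/922) + 1432850 = 698374167/922 + 1432850 = 2019461867/922 ≈ 2.1903e+6)
y + C(731, 931) = 2019461867/922 + (931 - 1*731) = 2019461867/922 + (931 - 731) = 2019461867/922 + 200 = 2019646267/922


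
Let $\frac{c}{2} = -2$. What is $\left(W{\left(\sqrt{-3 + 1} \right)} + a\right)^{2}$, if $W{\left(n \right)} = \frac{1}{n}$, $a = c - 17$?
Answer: $\frac{\left(42 + i \sqrt{2}\right)^{2}}{4} \approx 440.5 + 29.698 i$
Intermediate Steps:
$c = -4$ ($c = 2 \left(-2\right) = -4$)
$a = -21$ ($a = -4 - 17 = -21$)
$\left(W{\left(\sqrt{-3 + 1} \right)} + a\right)^{2} = \left(\frac{1}{\sqrt{-3 + 1}} - 21\right)^{2} = \left(\frac{1}{\sqrt{-2}} - 21\right)^{2} = \left(\frac{1}{i \sqrt{2}} - 21\right)^{2} = \left(- \frac{i \sqrt{2}}{2} - 21\right)^{2} = \left(-21 - \frac{i \sqrt{2}}{2}\right)^{2}$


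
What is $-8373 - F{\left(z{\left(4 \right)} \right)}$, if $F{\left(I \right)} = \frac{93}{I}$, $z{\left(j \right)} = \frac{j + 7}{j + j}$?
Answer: $- \frac{92847}{11} \approx -8440.6$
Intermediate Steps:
$z{\left(j \right)} = \frac{7 + j}{2 j}$
$-8373 - F{\left(z{\left(4 \right)} \right)} = -8373 - \frac{93}{\frac{1}{2} \cdot \frac{1}{4} \left(7 + 4\right)} = -8373 - \frac{93}{\frac{1}{2} \cdot \frac{1}{4} \cdot 11} = -8373 - \frac{93}{\frac{11}{8}} = -8373 - 93 \cdot \frac{8}{11} = -8373 - \frac{744}{11} = - \frac{92847}{11}$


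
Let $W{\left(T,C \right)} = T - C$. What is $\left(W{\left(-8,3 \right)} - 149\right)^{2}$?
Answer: $25600$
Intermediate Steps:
$\left(W{\left(-8,3 \right)} - 149\right)^{2} = \left(\left(-8 - 3\right) - 149\right)^{2} = \left(-11 - 149\right)^{2} = \left(-160\right)^{2} = 25600$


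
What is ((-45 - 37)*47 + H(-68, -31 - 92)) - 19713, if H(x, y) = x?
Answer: -23635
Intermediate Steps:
((-45 - 37)*47 + H(-68, -31 - 92)) - 19713 = ((-45 - 37)*47 - 68) - 19713 = (-82*47 - 68) - 19713 = (-3854 - 68) - 19713 = -3922 - 19713 = -23635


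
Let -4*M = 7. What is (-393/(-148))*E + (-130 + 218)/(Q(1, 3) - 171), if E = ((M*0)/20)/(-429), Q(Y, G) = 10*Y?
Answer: -88/161 ≈ -0.54658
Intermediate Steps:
M = -7/4 (M = -¼*7 = -7/4 ≈ -1.7500)
E = 0 (E = (-7/4*0/20)/(-429) = (0*(1/20))*(-1/429) = 0*(-1/429) = 0)
(-393/(-148))*E + (-130 + 218)/(Q(1, 3) - 171) = -393/(-148)*0 + (-130 + 218)/(10*1 - 171) = -393*(-1/148)*0 + 88/(10 - 171) = (393/148)*0 + 88/(-161) = 0 + 88*(-1/161) = 0 - 88/161 = -88/161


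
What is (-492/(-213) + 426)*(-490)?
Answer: -14900900/71 ≈ -2.0987e+5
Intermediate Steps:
(-492/(-213) + 426)*(-490) = (-492*(-1/213) + 426)*(-490) = (164/71 + 426)*(-490) = (30410/71)*(-490) = -14900900/71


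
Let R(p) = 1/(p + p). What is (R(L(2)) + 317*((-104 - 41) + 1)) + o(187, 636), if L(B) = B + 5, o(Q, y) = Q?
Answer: -636453/14 ≈ -45461.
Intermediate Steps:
L(B) = 5 + B
R(p) = 1/(2*p)
(R(L(2)) + 317*((-104 - 41) + 1)) + o(187, 636) = (1/(2*(5 + 2)) + 317*((-104 - 41) + 1)) + 187 = ((1/2)/7 + 317*(-145 + 1)) + 187 = ((1/2)*(1/7) + 317*(-144)) + 187 = (1/14 - 45648) + 187 = -639071/14 + 187 = -636453/14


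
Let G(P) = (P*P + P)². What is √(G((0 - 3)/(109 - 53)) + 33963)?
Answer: √334009012929/3136 ≈ 184.29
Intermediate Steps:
G(P) = (P + P²)² (G(P) = (P² + P)² = (P + P²)²)
√(G((0 - 3)/(109 - 53)) + 33963) = √(((0 - 3)/(109 - 53))²*(1 + (0 - 3)/(109 - 53))² + 33963) = √((-3/56)²*(1 - 3/56)² + 33963) = √(9*(53/56)²/3136 + 33963) = √((9/3136)*(2809/3136) + 33963) = √(25281/9834496 + 33963) = √(334009012929/9834496) = √334009012929/3136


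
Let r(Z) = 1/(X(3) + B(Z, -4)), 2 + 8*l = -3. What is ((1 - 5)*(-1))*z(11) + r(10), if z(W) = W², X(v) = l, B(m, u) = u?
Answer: 17900/37 ≈ 483.78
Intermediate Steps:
l = -5/8 (l = -¼ + (⅛)*(-3) = -¼ - 3/8 = -5/8 ≈ -0.62500)
X(v) = -5/8
r(Z) = -8/37 (r(Z) = 1/(-5/8 - 4) = 1/(-37/8) = -8/37)
((1 - 5)*(-1))*z(11) + r(10) = ((1 - 5)*(-1))*11² - 8/37 = -4*(-1)*121 - 8/37 = 4*121 - 8/37 = 484 - 8/37 = 17900/37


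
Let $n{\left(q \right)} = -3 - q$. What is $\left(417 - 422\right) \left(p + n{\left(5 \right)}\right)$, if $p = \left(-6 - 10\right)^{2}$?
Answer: $-1240$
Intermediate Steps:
$p = 256$ ($p = \left(-6 - 10\right)^{2} = \left(-16\right)^{2} = 256$)
$\left(417 - 422\right) \left(p + n{\left(5 \right)}\right) = \left(417 - 422\right) \left(256 - 8\right) = - 5 \left(256 - 8\right) = \left(-5\right) 248 = -1240$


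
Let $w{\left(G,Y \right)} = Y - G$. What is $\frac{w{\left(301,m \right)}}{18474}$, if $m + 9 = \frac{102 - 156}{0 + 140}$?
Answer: $- \frac{21727}{1293180} \approx -0.016801$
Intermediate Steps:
$m = - \frac{657}{70}$ ($m = -9 + \frac{102 - 156}{0 + 140} = -9 - \frac{54}{140} = -9 - \frac{27}{70} = - \frac{657}{70} \approx -9.3857$)
$\frac{w{\left(301,m \right)}}{18474} = \frac{- \frac{657}{70} - 301}{18474} = \left(- \frac{657}{70} - 301\right) \frac{1}{18474} = \left(- \frac{21727}{70}\right) \frac{1}{18474} = - \frac{21727}{1293180}$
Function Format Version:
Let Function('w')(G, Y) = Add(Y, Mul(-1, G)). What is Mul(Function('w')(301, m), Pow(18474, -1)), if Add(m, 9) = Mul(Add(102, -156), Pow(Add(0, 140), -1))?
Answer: Rational(-21727, 1293180) ≈ -0.016801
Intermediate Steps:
m = Rational(-657, 70) (m = Add(-9, Mul(Add(102, -156), Pow(Add(0, 140), -1))) = Add(-9, Mul(-54, Pow(140, -1))) = Add(-9, Mul(-54, Rational(1, 140))) = Add(-9, Rational(-27, 70)) = Rational(-657, 70) ≈ -9.3857)
Mul(Function('w')(301, m), Pow(18474, -1)) = Mul(Add(Rational(-657, 70), Mul(-1, 301)), Pow(18474, -1)) = Mul(Add(Rational(-657, 70), -301), Rational(1, 18474)) = Mul(Rational(-21727, 70), Rational(1, 18474)) = Rational(-21727, 1293180)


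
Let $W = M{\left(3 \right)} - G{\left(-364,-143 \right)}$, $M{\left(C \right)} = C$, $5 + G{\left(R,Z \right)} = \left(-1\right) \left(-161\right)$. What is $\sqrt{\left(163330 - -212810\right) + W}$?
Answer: $\sqrt{375987} \approx 613.18$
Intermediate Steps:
$G{\left(R,Z \right)} = 156$ ($G{\left(R,Z \right)} = -5 - -161 = -5 + 161 = 156$)
$W = -153$ ($W = 3 - 156 = -153$)
$\sqrt{\left(163330 - -212810\right) + W} = \sqrt{\left(163330 - -212810\right) - 153} = \sqrt{\left(163330 + 212810\right) - 153} = \sqrt{376140 - 153} = \sqrt{375987}$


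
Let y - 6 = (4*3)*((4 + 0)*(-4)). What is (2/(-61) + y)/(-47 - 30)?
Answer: 11348/4697 ≈ 2.4160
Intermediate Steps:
y = -186 (y = 6 + (4*3)*((4 + 0)*(-4)) = 6 + 12*(4*(-4)) = 6 + 12*(-16) = 6 - 192 = -186)
(2/(-61) + y)/(-47 - 30) = (2/(-61) - 186)/(-47 - 30) = (2*(-1/61) - 186)/(-77) = (-2/61 - 186)*(-1/77) = -11348/61*(-1/77) = 11348/4697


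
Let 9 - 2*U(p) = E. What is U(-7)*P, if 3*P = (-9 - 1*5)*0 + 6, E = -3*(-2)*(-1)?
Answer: 15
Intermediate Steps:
E = -6 (E = 6*(-1) = -6)
U(p) = 15/2 (U(p) = 9/2 - ½*(-6) = 9/2 + 3 = 15/2)
P = 2 (P = ((-9 - 1*5)*0 + 6)/3 = ((-9 - 5)*0 + 6)/3 = (-14*0 + 6)/3 = (0 + 6)/3 = (⅓)*6 = 2)
U(-7)*P = (15/2)*2 = 15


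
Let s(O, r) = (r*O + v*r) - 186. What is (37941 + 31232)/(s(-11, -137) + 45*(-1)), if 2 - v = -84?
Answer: -4069/618 ≈ -6.5841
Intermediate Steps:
v = 86 (v = 2 - 1*(-84) = 2 + 84 = 86)
s(O, r) = -186 + 86*r + O*r (s(O, r) = (r*O + 86*r) - 186 = (O*r + 86*r) - 186 = (86*r + O*r) - 186 = -186 + 86*r + O*r)
(37941 + 31232)/(s(-11, -137) + 45*(-1)) = (37941 + 31232)/((-186 + 86*(-137) - 11*(-137)) + 45*(-1)) = 69173/((-186 - 11782 + 1507) - 45) = 69173/(-10461 - 45) = 69173/(-10506) = 69173*(-1/10506) = -4069/618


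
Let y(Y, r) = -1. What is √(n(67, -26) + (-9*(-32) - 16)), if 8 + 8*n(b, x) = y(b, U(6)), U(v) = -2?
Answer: √4334/4 ≈ 16.458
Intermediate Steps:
n(b, x) = -9/8 (n(b, x) = -1 + (⅛)*(-1) = -1 - ⅛ = -9/8)
√(n(67, -26) + (-9*(-32) - 16)) = √(-9/8 + (-9*(-32) - 16)) = √(-9/8 + (288 - 16)) = √(-9/8 + 272) = √(2167/8) = √4334/4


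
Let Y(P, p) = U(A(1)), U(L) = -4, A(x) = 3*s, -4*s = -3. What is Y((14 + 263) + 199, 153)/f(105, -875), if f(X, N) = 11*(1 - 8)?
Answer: 4/77 ≈ 0.051948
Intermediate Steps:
s = ¾ (s = -¼*(-3) = ¾ ≈ 0.75000)
A(x) = 9/4 (A(x) = 3*(¾) = 9/4)
Y(P, p) = -4
f(X, N) = -77 (f(X, N) = 11*(-7) = -77)
Y((14 + 263) + 199, 153)/f(105, -875) = -4/(-77) = -4*(-1/77) = 4/77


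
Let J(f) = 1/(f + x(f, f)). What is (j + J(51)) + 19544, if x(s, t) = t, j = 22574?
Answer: 4296037/102 ≈ 42118.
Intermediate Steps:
J(f) = 1/(2*f) (J(f) = 1/(f + f) = 1/(2*f))
(j + J(51)) + 19544 = (22574 + (½)/51) + 19544 = (22574 + (½)*(1/51)) + 19544 = (22574 + 1/102) + 19544 = 2302549/102 + 19544 = 4296037/102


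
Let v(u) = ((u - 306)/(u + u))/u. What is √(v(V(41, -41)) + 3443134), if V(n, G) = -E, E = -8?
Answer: √220360427/8 ≈ 1855.6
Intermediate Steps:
V(n, G) = 8 (V(n, G) = -1*(-8) = 8)
v(u) = (-306 + u)/(2*u²) (v(u) = ((-306 + u)/((2*u)))/u = ((-306 + u)*(1/(2*u)))/u = ((-306 + u)/(2*u))/u = (-306 + u)/(2*u²))
√(v(V(41, -41)) + 3443134) = √((½)*(-306 + 8)/8² + 3443134) = √((½)*(1/64)*(-298) + 3443134) = √(-149/64 + 3443134) = √(220360427/64) = √220360427/8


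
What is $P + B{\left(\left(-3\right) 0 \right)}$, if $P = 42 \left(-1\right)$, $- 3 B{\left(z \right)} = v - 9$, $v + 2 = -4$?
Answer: $-37$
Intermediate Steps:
$v = -6$ ($v = -2 - 4 = -6$)
$B{\left(z \right)} = 5$ ($B{\left(z \right)} = - \frac{-6 - 9}{3} = \left(- \frac{1}{3}\right) \left(-15\right) = 5$)
$P = -42$
$P + B{\left(\left(-3\right) 0 \right)} = -42 + 5 = -37$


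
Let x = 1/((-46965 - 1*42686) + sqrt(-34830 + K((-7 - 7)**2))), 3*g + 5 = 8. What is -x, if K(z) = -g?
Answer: 89651/8037336632 + I*sqrt(34831)/8037336632 ≈ 1.1154e-5 + 2.322e-8*I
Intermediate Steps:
g = 1 (g = -5/3 + (1/3)*8 = -5/3 + 8/3 = 1)
K(z) = -1 (K(z) = -1*1 = -1)
x = 1/(-89651 + I*sqrt(34831)) (x = 1/((-46965 - 1*42686) + sqrt(-34830 - 1)) = 1/((-46965 - 42686) + sqrt(-34831)) = 1/(-89651 + I*sqrt(34831)) ≈ -1.1154e-5 - 2.322e-8*I)
-x = -(-89651/8037336632 - I*sqrt(34831)/8037336632) = 89651/8037336632 + I*sqrt(34831)/8037336632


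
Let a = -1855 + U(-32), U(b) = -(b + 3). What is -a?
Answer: 1826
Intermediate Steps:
U(b) = -3 - b (U(b) = -(3 + b) = -3 - b)
a = -1826 (a = -1855 + (-3 - 1*(-32)) = -1855 + (-3 + 32) = -1855 + 29 = -1826)
-a = -1*(-1826) = 1826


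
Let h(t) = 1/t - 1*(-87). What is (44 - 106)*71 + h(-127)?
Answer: -548006/127 ≈ -4315.0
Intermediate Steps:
h(t) = 87 + 1/t (h(t) = 1/t + 87 = 87 + 1/t)
(44 - 106)*71 + h(-127) = (44 - 106)*71 + (87 + 1/(-127)) = -62*71 + (87 - 1/127) = -4402 + 11048/127 = -548006/127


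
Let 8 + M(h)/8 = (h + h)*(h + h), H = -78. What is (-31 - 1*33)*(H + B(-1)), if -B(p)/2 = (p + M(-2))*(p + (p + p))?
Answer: -19200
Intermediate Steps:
M(h) = -64 + 32*h² (M(h) = -64 + 8*((h + h)*(h + h)) = -64 + 8*((2*h)*(2*h)) = -64 + 8*(4*h²) = -64 + 32*h²)
B(p) = -6*p*(64 + p) (B(p) = -2*(p + (-64 + 32*(-2)²))*(p + (p + p)) = -2*(p + (-64 + 32*4))*(p + 2*p) = -2*(p + (-64 + 128))*3*p = -2*(p + 64)*3*p = -2*(64 + p)*3*p = -6*p*(64 + p))
(-31 - 1*33)*(H + B(-1)) = (-31 - 1*33)*(-78 - 6*(-1)*(64 - 1)) = (-31 - 33)*(-78 - 6*(-1)*63) = -64*(-78 + 378) = -64*300 = -19200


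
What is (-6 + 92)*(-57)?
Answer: -4902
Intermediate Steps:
(-6 + 92)*(-57) = 86*(-57) = -4902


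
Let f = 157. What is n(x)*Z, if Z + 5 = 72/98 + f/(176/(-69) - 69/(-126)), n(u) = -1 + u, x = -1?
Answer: 5223902/31605 ≈ 165.29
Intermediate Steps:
Z = -2611951/31605 (Z = -5 + (72/98 + 157/(176/(-69) - 69/(-126))) = -5 + (72*(1/98) + 157/(176*(-1/69) - 69*(-1/126))) = -5 + (36/49 + 157/(-176/69 + 23/42)) = -5 + (36/49 + 157/(-645/322)) = -5 + (36/49 + 157*(-322/645)) = -5 + (36/49 - 50554/645) = -5 - 2453926/31605 = -2611951/31605 ≈ -82.644)
n(x)*Z = (-1 - 1)*(-2611951/31605) = -2*(-2611951/31605) = 5223902/31605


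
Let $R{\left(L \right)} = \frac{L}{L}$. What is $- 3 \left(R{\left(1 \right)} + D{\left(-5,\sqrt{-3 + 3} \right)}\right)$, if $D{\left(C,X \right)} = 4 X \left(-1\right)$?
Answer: $-3$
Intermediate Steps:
$D{\left(C,X \right)} = - 4 X$
$R{\left(L \right)} = 1$
$- 3 \left(R{\left(1 \right)} + D{\left(-5,\sqrt{-3 + 3} \right)}\right) = - 3 \left(1 - 4 \sqrt{-3 + 3}\right) = - 3 \left(1 - 4 \sqrt{0}\right) = - 3 \left(1 - 0\right) = - 3 \left(1 + 0\right) = \left(-3\right) 1 = -3$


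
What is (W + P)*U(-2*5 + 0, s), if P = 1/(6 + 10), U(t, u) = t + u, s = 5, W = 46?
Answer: -3685/16 ≈ -230.31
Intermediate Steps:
P = 1/16 ≈ 0.062500
(W + P)*U(-2*5 + 0, s) = (46 + 1/16)*((-2*5 + 0) + 5) = 737*((-10 + 0) + 5)/16 = 737*(-10 + 5)/16 = (737/16)*(-5) = -3685/16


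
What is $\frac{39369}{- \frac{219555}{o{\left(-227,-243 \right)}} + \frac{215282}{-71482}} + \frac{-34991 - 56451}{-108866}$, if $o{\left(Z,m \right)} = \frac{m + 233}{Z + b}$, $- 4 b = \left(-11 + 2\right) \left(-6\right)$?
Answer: $\frac{34208091148130467}{41091086210665135} \approx 0.83249$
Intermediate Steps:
$b = - \frac{27}{2}$ ($b = - \frac{\left(-11 + 2\right) \left(-6\right)}{4} = - \frac{\left(-9\right) \left(-6\right)}{4} = \left(- \frac{1}{4}\right) 54 = - \frac{27}{2} \approx -13.5$)
$o{\left(Z,m \right)} = \frac{233 + m}{- \frac{27}{2} + Z}$ ($o{\left(Z,m \right)} = \frac{m + 233}{Z - \frac{27}{2}} = \frac{233 + m}{- \frac{27}{2} + Z}$)
$\frac{39369}{- \frac{219555}{o{\left(-227,-243 \right)}} + \frac{215282}{-71482}} + \frac{-34991 - 56451}{-108866} = \frac{39369}{- \frac{219555}{2 \frac{1}{-27 + 2 \left(-227\right)} \left(233 - 243\right)} + \frac{215282}{-71482}} + \frac{-34991 - 56451}{-108866} = \frac{39369}{- \frac{219555}{2 \frac{1}{-27 - 454} \left(-10\right)} + 215282 \left(- \frac{1}{71482}\right)} - - \frac{45721}{54433} = \frac{39369}{- \frac{219555}{2 \frac{1}{-481} \left(-10\right)} - \frac{107641}{35741}} + \frac{45721}{54433} = \frac{39369}{- \frac{219555}{2 \left(- \frac{1}{481}\right) \left(-10\right)} - \frac{107641}{35741}} + \frac{45721}{54433} = \frac{39369}{- \frac{219555}{\frac{20}{481}} - \frac{107641}{35741}} + \frac{45721}{54433} = \frac{39369}{\left(-219555\right) \frac{481}{20} - \frac{107641}{35741}} + \frac{45721}{54433} = \frac{39369}{- \frac{21121191}{4} - \frac{107641}{35741}} + \frac{45721}{54433} = \frac{39369}{- \frac{754892918095}{142964}} + \frac{45721}{54433} = 39369 \left(- \frac{142964}{754892918095}\right) + \frac{45721}{54433} = - \frac{5628349716}{754892918095} + \frac{45721}{54433} = \frac{34208091148130467}{41091086210665135}$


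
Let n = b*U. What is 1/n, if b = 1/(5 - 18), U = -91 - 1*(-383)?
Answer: -13/292 ≈ -0.044521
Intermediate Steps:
U = 292 (U = -91 + 383 = 292)
b = -1/13 (b = 1/(-13) = -1/13 ≈ -0.076923)
n = -292/13 (n = -1/13*292 = -292/13 ≈ -22.462)
1/n = 1/(-292/13) = -13/292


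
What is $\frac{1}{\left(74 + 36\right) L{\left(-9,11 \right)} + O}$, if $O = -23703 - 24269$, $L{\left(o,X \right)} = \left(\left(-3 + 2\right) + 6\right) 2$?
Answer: $- \frac{1}{46872} \approx -2.1335 \cdot 10^{-5}$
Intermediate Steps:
$L{\left(o,X \right)} = 10$ ($L{\left(o,X \right)} = \left(-1 + 6\right) 2 = 5 \cdot 2 = 10$)
$O = -47972$ ($O = -23703 - 24269 = -47972$)
$\frac{1}{\left(74 + 36\right) L{\left(-9,11 \right)} + O} = \frac{1}{\left(74 + 36\right) 10 - 47972} = \frac{1}{110 \cdot 10 - 47972} = \frac{1}{1100 - 47972} = \frac{1}{-46872} = - \frac{1}{46872}$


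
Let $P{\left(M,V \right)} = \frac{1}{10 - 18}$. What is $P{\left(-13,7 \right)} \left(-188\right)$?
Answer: $\frac{47}{2} \approx 23.5$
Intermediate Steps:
$P{\left(M,V \right)} = - \frac{1}{8}$ ($P{\left(M,V \right)} = \frac{1}{-8} = - \frac{1}{8}$)
$P{\left(-13,7 \right)} \left(-188\right) = \left(- \frac{1}{8}\right) \left(-188\right) = \frac{47}{2}$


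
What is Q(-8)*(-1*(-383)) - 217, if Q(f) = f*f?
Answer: 24295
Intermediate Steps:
Q(f) = f²
Q(-8)*(-1*(-383)) - 217 = (-8)²*(-1*(-383)) - 217 = 64*383 - 217 = 24512 - 217 = 24295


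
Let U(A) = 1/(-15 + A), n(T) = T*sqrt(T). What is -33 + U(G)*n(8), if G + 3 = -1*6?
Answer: -33 - 2*sqrt(2)/3 ≈ -33.943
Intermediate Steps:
G = -9 (G = -3 - 1*6 = -3 - 6 = -9)
n(T) = T**(3/2)
-33 + U(G)*n(8) = -33 + 8**(3/2)/(-15 - 9) = -33 + (16*sqrt(2))/(-24) = -33 - 2*sqrt(2)/3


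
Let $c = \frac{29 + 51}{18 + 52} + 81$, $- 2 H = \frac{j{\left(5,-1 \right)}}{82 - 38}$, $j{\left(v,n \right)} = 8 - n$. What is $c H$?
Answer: $- \frac{5175}{616} \approx -8.401$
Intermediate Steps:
$H = - \frac{9}{88}$ ($H = - \frac{\left(8 - -1\right) \frac{1}{82 - 38}}{2} = - \frac{\left(8 + 1\right) \frac{1}{82 - 38}}{2} = - \frac{9 \cdot \frac{1}{44}}{2} = \left(- \frac{1}{2}\right) \frac{9}{44} = - \frac{9}{88} \approx -0.10227$)
$c = \frac{575}{7}$ ($c = \frac{80}{70} + 81 = 80 \cdot \frac{1}{70} + 81 = \frac{8}{7} + 81 = \frac{575}{7} \approx 82.143$)
$c H = \frac{575}{7} \left(- \frac{9}{88}\right) = - \frac{5175}{616}$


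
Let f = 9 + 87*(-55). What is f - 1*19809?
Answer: -24585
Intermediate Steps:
f = -4776 (f = 9 - 4785 = -4776)
f - 1*19809 = -4776 - 1*19809 = -4776 - 19809 = -24585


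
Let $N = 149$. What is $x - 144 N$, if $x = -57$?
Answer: $-21513$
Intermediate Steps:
$x - 144 N = -57 - 21456 = -21513$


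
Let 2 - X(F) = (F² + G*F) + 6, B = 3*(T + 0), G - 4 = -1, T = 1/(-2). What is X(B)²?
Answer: 49/16 ≈ 3.0625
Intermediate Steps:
T = -½ (T = 1*(-½) = -½ ≈ -0.50000)
G = 3 (G = 4 - 1 = 3)
B = -3/2 (B = 3*(-½ + 0) = 3*(-½) = -3/2 ≈ -1.5000)
X(F) = -4 - F² - 3*F (X(F) = 2 - ((F² + 3*F) + 6) = 2 - (6 + F² + 3*F) = 2 + (-6 - F² - 3*F) = -4 - F² - 3*F)
X(B)² = (-4 - (-3/2)² - 3*(-3/2))² = (-4 - 1*9/4 + 9/2)² = (-4 - 9/4 + 9/2)² = (-7/4)² = 49/16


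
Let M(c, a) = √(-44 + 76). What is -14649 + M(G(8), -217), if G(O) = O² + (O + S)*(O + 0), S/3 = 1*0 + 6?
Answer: -14649 + 4*√2 ≈ -14643.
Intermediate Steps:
S = 18 (S = 3*(1*0 + 6) = 3*(0 + 6) = 3*6 = 18)
G(O) = O² + O*(18 + O) (G(O) = O² + (O + 18)*(O + 0) = O² + (18 + O)*O = O² + O*(18 + O))
M(c, a) = 4*√2 (M(c, a) = √32 = 4*√2)
-14649 + M(G(8), -217) = -14649 + 4*√2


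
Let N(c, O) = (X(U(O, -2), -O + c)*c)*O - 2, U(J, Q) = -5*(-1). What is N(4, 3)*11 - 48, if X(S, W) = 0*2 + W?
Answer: 62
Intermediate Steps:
U(J, Q) = 5
X(S, W) = W (X(S, W) = 0 + W = W)
N(c, O) = -2 + O*c*(c - O) (N(c, O) = ((-O + c)*c)*O - 2 = ((c - O)*c)*O - 2 = (c*(c - O))*O - 2 = O*c*(c - O) - 2 = -2 + O*c*(c - O))
N(4, 3)*11 - 48 = (-2 - 1*3*4*(3 - 1*4))*11 - 48 = (-2 - 1*3*4*(3 - 4))*11 - 48 = (-2 - 1*3*4*(-1))*11 - 48 = (-2 + 12)*11 - 48 = 10*11 - 48 = 110 - 48 = 62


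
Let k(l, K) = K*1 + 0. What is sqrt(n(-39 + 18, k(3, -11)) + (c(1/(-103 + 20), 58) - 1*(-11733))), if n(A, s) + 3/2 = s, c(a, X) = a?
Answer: sqrt(322969766)/166 ≈ 108.26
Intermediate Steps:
k(l, K) = K (k(l, K) = K + 0 = K)
n(A, s) = -3/2 + s
sqrt(n(-39 + 18, k(3, -11)) + (c(1/(-103 + 20), 58) - 1*(-11733))) = sqrt((-3/2 - 11) + (1/(-103 + 20) - 1*(-11733))) = sqrt(-25/2 + (1/(-83) + 11733)) = sqrt(-25/2 + (-1/83 + 11733)) = sqrt(-25/2 + 973838/83) = sqrt(1945601/166) = sqrt(322969766)/166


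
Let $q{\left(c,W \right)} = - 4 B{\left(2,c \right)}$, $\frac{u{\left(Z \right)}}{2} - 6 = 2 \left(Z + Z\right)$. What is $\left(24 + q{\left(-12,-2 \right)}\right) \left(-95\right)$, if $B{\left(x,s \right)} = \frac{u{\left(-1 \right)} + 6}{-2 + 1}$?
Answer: $-6080$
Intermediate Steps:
$u{\left(Z \right)} = 12 + 8 Z$ ($u{\left(Z \right)} = 12 + 2 \cdot 2 \left(Z + Z\right) = 12 + 2 \cdot 2 \cdot 2 Z = 12 + 2 \cdot 4 Z = 12 + 8 Z$)
$B{\left(x,s \right)} = -10$ ($B{\left(x,s \right)} = \frac{\left(12 + 8 \left(-1\right)\right) + 6}{-2 + 1} = \frac{\left(12 - 8\right) + 6}{-1} = \left(4 + 6\right) \left(-1\right) = 10 \left(-1\right) = -10$)
$q{\left(c,W \right)} = 40$ ($q{\left(c,W \right)} = \left(-4\right) \left(-10\right) = 40$)
$\left(24 + q{\left(-12,-2 \right)}\right) \left(-95\right) = \left(24 + 40\right) \left(-95\right) = 64 \left(-95\right) = -6080$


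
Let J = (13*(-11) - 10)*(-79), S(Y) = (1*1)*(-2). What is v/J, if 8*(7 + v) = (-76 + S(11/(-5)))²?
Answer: 1507/24174 ≈ 0.062340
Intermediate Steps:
S(Y) = -2 (S(Y) = 1*(-2) = -2)
J = 12087 (J = (-143 - 10)*(-79) = -153*(-79) = 12087)
v = 1507/2 (v = -7 + (-76 - 2)²/8 = -7 + (⅛)*(-78)² = -7 + (⅛)*6084 = -7 + 1521/2 = 1507/2 ≈ 753.50)
v/J = (1507/2)/12087 = (1507/2)*(1/12087) = 1507/24174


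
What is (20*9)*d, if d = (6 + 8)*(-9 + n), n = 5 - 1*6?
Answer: -25200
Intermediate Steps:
n = -1 (n = 5 - 6 = -1)
d = -140 (d = (6 + 8)*(-9 - 1) = 14*(-10) = -140)
(20*9)*d = (20*9)*(-140) = 180*(-140) = -25200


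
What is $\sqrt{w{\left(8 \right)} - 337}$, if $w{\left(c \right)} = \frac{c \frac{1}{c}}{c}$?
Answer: $\frac{7 i \sqrt{110}}{4} \approx 18.354 i$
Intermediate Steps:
$w{\left(c \right)} = \frac{1}{c}$ ($w{\left(c \right)} = 1 \frac{1}{c} = \frac{1}{c}$)
$\sqrt{w{\left(8 \right)} - 337} = \sqrt{\frac{1}{8} - 337} = \sqrt{- \frac{2695}{8}} = \frac{7 i \sqrt{110}}{4}$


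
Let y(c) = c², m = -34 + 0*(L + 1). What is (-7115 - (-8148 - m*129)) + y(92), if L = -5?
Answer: 5111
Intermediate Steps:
m = -34 (m = -34 + 0*(-5 + 1) = -34 + 0*(-4) = -34 + 0 = -34)
(-7115 - (-8148 - m*129)) + y(92) = (-7115 - (-8148 - (-34)*129)) + 92² = (-7115 - (-8148 - 1*(-4386))) + 8464 = (-7115 - (-8148 + 4386)) + 8464 = (-7115 - 1*(-3762)) + 8464 = (-7115 + 3762) + 8464 = -3353 + 8464 = 5111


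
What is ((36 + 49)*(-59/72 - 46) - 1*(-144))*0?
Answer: 0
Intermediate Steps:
((36 + 49)*(-59/72 - 46) - 1*(-144))*0 = (85*(-59*1/72 - 46) + 144)*0 = (85*(-59/72 - 46) + 144)*0 = (85*(-3371/72) + 144)*0 = (-286535/72 + 144)*0 = -276167/72*0 = 0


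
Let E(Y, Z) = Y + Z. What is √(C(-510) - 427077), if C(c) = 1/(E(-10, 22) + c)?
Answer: I*√105916804806/498 ≈ 653.51*I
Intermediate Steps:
C(c) = 1/(12 + c) (C(c) = 1/((-10 + 22) + c) = 1/(12 + c))
√(C(-510) - 427077) = √(1/(12 - 510) - 427077) = √(1/(-498) - 427077) = √(-1/498 - 427077) = √(-212684347/498) = I*√105916804806/498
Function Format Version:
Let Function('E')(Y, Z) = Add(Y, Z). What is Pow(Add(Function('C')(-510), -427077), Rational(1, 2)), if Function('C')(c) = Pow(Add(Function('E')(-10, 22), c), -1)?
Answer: Mul(Rational(1, 498), I, Pow(105916804806, Rational(1, 2))) ≈ Mul(653.51, I)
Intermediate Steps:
Function('C')(c) = Pow(Add(12, c), -1) (Function('C')(c) = Pow(Add(Add(-10, 22), c), -1) = Pow(Add(12, c), -1))
Pow(Add(Function('C')(-510), -427077), Rational(1, 2)) = Pow(Add(Pow(Add(12, -510), -1), -427077), Rational(1, 2)) = Pow(Add(Pow(-498, -1), -427077), Rational(1, 2)) = Pow(Add(Rational(-1, 498), -427077), Rational(1, 2)) = Pow(Rational(-212684347, 498), Rational(1, 2)) = Mul(Rational(1, 498), I, Pow(105916804806, Rational(1, 2)))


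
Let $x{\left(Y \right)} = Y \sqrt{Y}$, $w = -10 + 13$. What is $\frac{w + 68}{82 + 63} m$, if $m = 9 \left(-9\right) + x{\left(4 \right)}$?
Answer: $- \frac{5183}{145} \approx -35.745$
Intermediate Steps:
$w = 3$
$x{\left(Y \right)} = Y^{\frac{3}{2}}$
$m = -73$ ($m = 9 \left(-9\right) + 4^{\frac{3}{2}} = -81 + 8 = -73$)
$\frac{w + 68}{82 + 63} m = \frac{3 + 68}{82 + 63} \left(-73\right) = \frac{71}{145} \left(-73\right) = - \frac{5183}{145}$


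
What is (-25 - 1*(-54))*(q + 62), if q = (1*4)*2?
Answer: 2030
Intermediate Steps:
q = 8 (q = 4*2 = 8)
(-25 - 1*(-54))*(q + 62) = (-25 - 1*(-54))*(8 + 62) = (-25 + 54)*70 = 29*70 = 2030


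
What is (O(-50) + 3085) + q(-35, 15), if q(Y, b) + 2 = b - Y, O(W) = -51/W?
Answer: 156701/50 ≈ 3134.0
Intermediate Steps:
q(Y, b) = -2 + b - Y (q(Y, b) = -2 + (b - Y) = -2 + b - Y)
(O(-50) + 3085) + q(-35, 15) = (-51/(-50) + 3085) + (-2 + 15 - 1*(-35)) = (-51*(-1/50) + 3085) + (-2 + 15 + 35) = (51/50 + 3085) + 48 = 154301/50 + 48 = 156701/50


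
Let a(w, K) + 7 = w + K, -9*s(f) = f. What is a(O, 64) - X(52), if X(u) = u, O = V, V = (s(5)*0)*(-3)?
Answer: 5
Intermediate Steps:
s(f) = -f/9
V = 0 (V = (-⅑*5*0)*(-3) = -5/9*0*(-3) = 0*(-3) = 0)
O = 0
a(w, K) = -7 + K + w (a(w, K) = -7 + (w + K) = -7 + (K + w) = -7 + K + w)
a(O, 64) - X(52) = (-7 + 64 + 0) - 1*52 = 57 - 52 = 5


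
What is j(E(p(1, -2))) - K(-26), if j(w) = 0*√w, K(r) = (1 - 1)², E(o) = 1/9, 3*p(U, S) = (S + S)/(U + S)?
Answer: 0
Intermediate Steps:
p(U, S) = 2*S/(3*(S + U)) (p(U, S) = ((S + S)/(U + S))/3 = ((2*S)/(S + U))/3 = (2*S/(S + U))/3 = 2*S/(3*(S + U)))
E(o) = ⅑
K(r) = 0 (K(r) = 0² = 0)
j(w) = 0
j(E(p(1, -2))) - K(-26) = 0 - 1*0 = 0 + 0 = 0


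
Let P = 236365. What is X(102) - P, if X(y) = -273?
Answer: -236638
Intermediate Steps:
X(102) - P = -273 - 1*236365 = -273 - 236365 = -236638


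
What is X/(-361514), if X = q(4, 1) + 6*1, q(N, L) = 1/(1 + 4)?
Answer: -31/1807570 ≈ -1.7150e-5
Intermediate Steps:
q(N, L) = ⅕ (q(N, L) = 1/5 = ⅕)
X = 31/5 (X = ⅕ + 6*1 = ⅕ + 6 = 31/5 ≈ 6.2000)
X/(-361514) = (31/5)/(-361514) = -1/361514*31/5 = -31/1807570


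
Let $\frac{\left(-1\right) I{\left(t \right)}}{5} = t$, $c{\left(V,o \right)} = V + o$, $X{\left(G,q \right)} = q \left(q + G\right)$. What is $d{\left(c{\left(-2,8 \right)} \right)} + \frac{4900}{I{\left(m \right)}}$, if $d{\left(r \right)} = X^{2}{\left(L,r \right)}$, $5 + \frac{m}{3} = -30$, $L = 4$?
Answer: $\frac{10828}{3} \approx 3609.3$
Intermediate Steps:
$m = -105$ ($m = -15 + 3 \left(-30\right) = -15 - 90 = -105$)
$X{\left(G,q \right)} = q \left(G + q\right)$
$I{\left(t \right)} = - 5 t$
$d{\left(r \right)} = r^{2} \left(4 + r\right)^{2}$ ($d{\left(r \right)} = \left(r \left(4 + r\right)\right)^{2} = r^{2} \left(4 + r\right)^{2}$)
$d{\left(c{\left(-2,8 \right)} \right)} + \frac{4900}{I{\left(m \right)}} = \left(-2 + 8\right)^{2} \left(4 + \left(-2 + 8\right)\right)^{2} + \frac{4900}{\left(-5\right) \left(-105\right)} = 6^{2} \left(4 + 6\right)^{2} + \frac{4900}{525} = 36 \cdot 10^{2} + 4900 \cdot \frac{1}{525} = 36 \cdot 100 + \frac{28}{3} = 3600 + \frac{28}{3} = \frac{10828}{3}$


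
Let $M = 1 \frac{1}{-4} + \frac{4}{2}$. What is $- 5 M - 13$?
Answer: $- \frac{87}{4} \approx -21.75$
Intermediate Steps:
$M = \frac{7}{4}$ ($M = 1 \left(- \frac{1}{4}\right) + 4 \cdot \frac{1}{2} = - \frac{1}{4} + 2 = \frac{7}{4} \approx 1.75$)
$- 5 M - 13 = \left(-5\right) \frac{7}{4} - 13 = - \frac{35}{4} - 13 = - \frac{87}{4}$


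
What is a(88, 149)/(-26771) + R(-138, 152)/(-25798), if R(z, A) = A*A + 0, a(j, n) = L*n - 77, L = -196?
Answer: 68437027/345319129 ≈ 0.19818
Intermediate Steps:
a(j, n) = -77 - 196*n (a(j, n) = -196*n - 77 = -77 - 196*n)
R(z, A) = A**2 (R(z, A) = A**2 + 0 = A**2)
a(88, 149)/(-26771) + R(-138, 152)/(-25798) = (-77 - 196*149)/(-26771) + 152**2/(-25798) = (-77 - 29204)*(-1/26771) + 23104*(-1/25798) = -29281*(-1/26771) - 11552/12899 = 29281/26771 - 11552/12899 = 68437027/345319129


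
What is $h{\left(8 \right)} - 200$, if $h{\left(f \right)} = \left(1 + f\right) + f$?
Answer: $-183$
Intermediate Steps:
$h{\left(f \right)} = 1 + 2 f$
$h{\left(8 \right)} - 200 = \left(1 + 2 \cdot 8\right) - 200 = \left(1 + 16\right) - 200 = 17 - 200 = -183$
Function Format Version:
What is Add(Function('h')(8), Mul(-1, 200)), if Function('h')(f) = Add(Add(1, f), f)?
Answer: -183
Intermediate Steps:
Function('h')(f) = Add(1, Mul(2, f))
Add(Function('h')(8), Mul(-1, 200)) = Add(Add(1, Mul(2, 8)), Mul(-1, 200)) = Add(Add(1, 16), -200) = Add(17, -200) = -183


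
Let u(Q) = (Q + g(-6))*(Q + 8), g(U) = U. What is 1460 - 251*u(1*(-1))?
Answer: 13759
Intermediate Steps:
u(Q) = (-6 + Q)*(8 + Q) (u(Q) = (Q - 6)*(Q + 8) = (-6 + Q)*(8 + Q))
1460 - 251*u(1*(-1)) = 1460 - 251*(-48 + (1*(-1))² + 2*(1*(-1))) = 1460 - 251*(-48 + (-1)² + 2*(-1)) = 1460 - 251*(-48 + 1 - 2) = 1460 - 251*(-49) = 1460 + 12299 = 13759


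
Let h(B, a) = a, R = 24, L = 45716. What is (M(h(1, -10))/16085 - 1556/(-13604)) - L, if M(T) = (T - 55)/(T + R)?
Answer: -7002495988839/153174238 ≈ -45716.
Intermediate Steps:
M(T) = (-55 + T)/(24 + T) (M(T) = (T - 55)/(T + 24) = (-55 + T)/(24 + T))
(M(h(1, -10))/16085 - 1556/(-13604)) - L = (((-55 - 10)/(24 - 10))/16085 - 1556/(-13604)) - 1*45716 = ((-65/14)*(1/16085) - 1556*(-1/13604)) - 45716 = (((1/14)*(-65))*(1/16085) + 389/3401) - 45716 = (-65/14*1/16085 + 389/3401) - 45716 = (-13/45038 + 389/3401) - 45716 = 17475569/153174238 - 45716 = -7002495988839/153174238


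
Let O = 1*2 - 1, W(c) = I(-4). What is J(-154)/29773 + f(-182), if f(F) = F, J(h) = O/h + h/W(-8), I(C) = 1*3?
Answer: -2503456651/13755126 ≈ -182.00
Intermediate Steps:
I(C) = 3
W(c) = 3
O = 1 (O = 2 - 1 = 1)
J(h) = 1/h + h/3
J(-154)/29773 + f(-182) = (1/(-154) + (⅓)*(-154))/29773 - 182 = (-1/154 - 154/3)*(1/29773) - 182 = -23719/462*1/29773 - 182 = -23719/13755126 - 182 = -2503456651/13755126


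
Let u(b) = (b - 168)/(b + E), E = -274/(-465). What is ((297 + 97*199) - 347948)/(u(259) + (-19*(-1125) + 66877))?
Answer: -1723241684/463167521 ≈ -3.7206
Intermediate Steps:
E = 274/465 (E = -274*(-1/465) = 274/465 ≈ 0.58925)
u(b) = (-168 + b)/(274/465 + b) (u(b) = (b - 168)/(b + 274/465) = (-168 + b)/(274/465 + b))
((297 + 97*199) - 347948)/(u(259) + (-19*(-1125) + 66877)) = ((297 + 97*199) - 347948)/(465*(-168 + 259)/(274 + 465*259) + (-19*(-1125) + 66877)) = ((297 + 19303) - 347948)/(465*91/(274 + 120435) + (21375 + 66877)) = (19600 - 347948)/(465*91/120709 + 88252) = -328348/(465*(1/120709)*91 + 88252) = -328348/(42315/120709 + 88252) = -328348/10652852983/120709 = -328348*120709/10652852983 = -1723241684/463167521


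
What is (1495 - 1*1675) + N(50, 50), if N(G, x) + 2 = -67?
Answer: -249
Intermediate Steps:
N(G, x) = -69 (N(G, x) = -2 - 67 = -69)
(1495 - 1*1675) + N(50, 50) = (1495 - 1*1675) - 69 = (1495 - 1675) - 69 = -180 - 69 = -249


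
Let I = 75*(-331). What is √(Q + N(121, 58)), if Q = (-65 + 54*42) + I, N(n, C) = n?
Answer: I*√22501 ≈ 150.0*I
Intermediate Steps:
I = -24825
Q = -22622 (Q = (-65 + 54*42) - 24825 = (-65 + 2268) - 24825 = 2203 - 24825 = -22622)
√(Q + N(121, 58)) = √(-22622 + 121) = √(-22501) = I*√22501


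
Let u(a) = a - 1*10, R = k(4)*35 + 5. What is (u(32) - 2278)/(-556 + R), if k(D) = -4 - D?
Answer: 752/277 ≈ 2.7148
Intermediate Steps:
R = -275 (R = (-4 - 1*4)*35 + 5 = (-4 - 4)*35 + 5 = -8*35 + 5 = -280 + 5 = -275)
u(a) = -10 + a (u(a) = a - 10 = -10 + a)
(u(32) - 2278)/(-556 + R) = ((-10 + 32) - 2278)/(-556 - 275) = (22 - 2278)/(-831) = -2256*(-1/831) = 752/277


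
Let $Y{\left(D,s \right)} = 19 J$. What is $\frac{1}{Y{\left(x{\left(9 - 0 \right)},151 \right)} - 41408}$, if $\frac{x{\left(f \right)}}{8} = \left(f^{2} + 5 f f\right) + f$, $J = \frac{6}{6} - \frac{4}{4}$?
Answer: $- \frac{1}{41408} \approx -2.415 \cdot 10^{-5}$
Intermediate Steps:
$J = 0$ ($J = 6 \cdot \frac{1}{6} - 1 = 1 - 1 = 0$)
$x{\left(f \right)} = 8 f + 48 f^{2}$ ($x{\left(f \right)} = 8 \left(\left(f^{2} + 5 f f\right) + f\right) = 8 \left(\left(f^{2} + 5 f^{2}\right) + f\right) = 8 \left(6 f^{2} + f\right) = 8 \left(f + 6 f^{2}\right) = 8 f + 48 f^{2}$)
$Y{\left(D,s \right)} = 0$ ($Y{\left(D,s \right)} = 19 \cdot 0 = 0$)
$\frac{1}{Y{\left(x{\left(9 - 0 \right)},151 \right)} - 41408} = \frac{1}{0 - 41408} = \frac{1}{-41408} = - \frac{1}{41408}$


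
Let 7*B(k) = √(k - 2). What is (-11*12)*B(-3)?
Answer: -132*I*√5/7 ≈ -42.166*I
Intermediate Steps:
B(k) = √(-2 + k)/7 (B(k) = √(k - 2)/7 = √(-2 + k)/7)
(-11*12)*B(-3) = (-11*12)*(√(-2 - 3)/7) = -132*√(-5)/7 = -132*I*√5/7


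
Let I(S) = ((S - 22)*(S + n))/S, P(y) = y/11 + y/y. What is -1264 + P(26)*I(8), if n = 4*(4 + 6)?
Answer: -17012/11 ≈ -1546.5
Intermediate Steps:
n = 40 (n = 4*10 = 40)
P(y) = 1 + y/11 (P(y) = y*(1/11) + 1 = y/11 + 1 = 1 + y/11)
I(S) = (-22 + S)*(40 + S)/S (I(S) = ((S - 22)*(S + 40))/S = ((-22 + S)*(40 + S))/S = (-22 + S)*(40 + S)/S)
-1264 + P(26)*I(8) = -1264 + (1 + (1/11)*26)*(18 + 8 - 880/8) = -1264 + (1 + 26/11)*(18 + 8 - 880*1/8) = -1264 + 37*(18 + 8 - 110)/11 = -1264 + (37/11)*(-84) = -1264 - 3108/11 = -17012/11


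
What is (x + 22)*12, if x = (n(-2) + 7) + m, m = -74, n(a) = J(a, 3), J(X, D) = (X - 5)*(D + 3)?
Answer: -1044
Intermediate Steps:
J(X, D) = (-5 + X)*(3 + D)
n(a) = -30 + 6*a (n(a) = -15 - 5*3 + 3*a + 3*a = -15 - 15 + 3*a + 3*a = -30 + 6*a)
x = -109 (x = ((-30 + 6*(-2)) + 7) - 74 = ((-30 - 12) + 7) - 74 = (-42 + 7) - 74 = -35 - 74 = -109)
(x + 22)*12 = (-109 + 22)*12 = -87*12 = -1044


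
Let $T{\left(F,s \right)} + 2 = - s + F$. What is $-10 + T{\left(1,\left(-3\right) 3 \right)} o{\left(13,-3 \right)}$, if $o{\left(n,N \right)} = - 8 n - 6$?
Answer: $-890$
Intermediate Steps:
$o{\left(n,N \right)} = -6 - 8 n$
$T{\left(F,s \right)} = -2 + F - s$ ($T{\left(F,s \right)} = -2 + \left(- s + F\right) = -2 + \left(F - s\right) = -2 + F - s$)
$-10 + T{\left(1,\left(-3\right) 3 \right)} o{\left(13,-3 \right)} = -10 + \left(-2 + 1 - \left(-3\right) 3\right) \left(-6 - 104\right) = -10 + \left(-2 + 1 - -9\right) \left(-6 - 104\right) = -10 + \left(-2 + 1 + 9\right) \left(-110\right) = -10 + 8 \left(-110\right) = -10 - 880 = -890$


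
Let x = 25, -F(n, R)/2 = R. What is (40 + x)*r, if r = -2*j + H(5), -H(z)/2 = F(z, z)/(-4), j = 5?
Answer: -975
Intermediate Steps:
F(n, R) = -2*R
H(z) = -z (H(z) = -2*(-2*z)/(-4) = -2*(-2*z)*(-1)/4 = -z)
r = -15 (r = -2*5 - 1*5 = -10 - 5 = -15)
(40 + x)*r = (40 + 25)*(-15) = 65*(-15) = -975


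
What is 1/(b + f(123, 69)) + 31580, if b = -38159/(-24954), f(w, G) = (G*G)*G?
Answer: 258881842132054/8197651745 ≈ 31580.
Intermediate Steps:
f(w, G) = G**3 (f(w, G) = G**2*G = G**3)
b = 38159/24954 (b = -38159*(-1/24954) = 38159/24954 ≈ 1.5292)
1/(b + f(123, 69)) + 31580 = 1/(38159/24954 + 69**3) + 31580 = 1/(38159/24954 + 328509) + 31580 = 1/(8197651745/24954) + 31580 = 24954/8197651745 + 31580 = 258881842132054/8197651745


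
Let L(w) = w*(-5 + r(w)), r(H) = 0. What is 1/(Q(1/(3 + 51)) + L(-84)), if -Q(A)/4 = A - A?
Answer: 1/420 ≈ 0.0023810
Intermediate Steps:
Q(A) = 0 (Q(A) = -4*(A - A) = -4*0 = 0)
L(w) = -5*w (L(w) = w*(-5 + 0) = w*(-5) = -5*w)
1/(Q(1/(3 + 51)) + L(-84)) = 1/(0 - 5*(-84)) = 1/(0 + 420) = 1/420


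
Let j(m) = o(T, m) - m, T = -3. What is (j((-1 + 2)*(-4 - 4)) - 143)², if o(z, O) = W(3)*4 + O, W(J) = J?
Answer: 17161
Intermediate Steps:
o(z, O) = 12 + O (o(z, O) = 3*4 + O = 12 + O)
j(m) = 12 (j(m) = (12 + m) - m = 12)
(j((-1 + 2)*(-4 - 4)) - 143)² = (12 - 143)² = (-131)² = 17161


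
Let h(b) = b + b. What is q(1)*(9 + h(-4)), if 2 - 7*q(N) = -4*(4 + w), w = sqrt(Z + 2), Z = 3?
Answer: 18/7 + 4*sqrt(5)/7 ≈ 3.8492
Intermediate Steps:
w = sqrt(5) (w = sqrt(3 + 2) = sqrt(5) ≈ 2.2361)
h(b) = 2*b
q(N) = 18/7 + 4*sqrt(5)/7 (q(N) = 2/7 - (-4)*(4 + sqrt(5))/7 = 2/7 - (-16 - 4*sqrt(5))/7 = 2/7 + (16/7 + 4*sqrt(5)/7) = 18/7 + 4*sqrt(5)/7)
q(1)*(9 + h(-4)) = (18/7 + 4*sqrt(5)/7)*(9 + 2*(-4)) = (18/7 + 4*sqrt(5)/7)*(9 - 8) = (18/7 + 4*sqrt(5)/7)*1 = 18/7 + 4*sqrt(5)/7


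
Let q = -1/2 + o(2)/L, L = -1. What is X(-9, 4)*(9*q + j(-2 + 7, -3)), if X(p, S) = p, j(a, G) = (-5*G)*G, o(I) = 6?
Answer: 1863/2 ≈ 931.50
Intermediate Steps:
j(a, G) = -5*G**2
q = -13/2 (q = -1/2 + 6/(-1) = -1*1/2 + 6*(-1) = -1/2 - 6 = -13/2 ≈ -6.5000)
X(-9, 4)*(9*q + j(-2 + 7, -3)) = -9*(9*(-13/2) - 5*(-3)**2) = -9*(-117/2 - 5*9) = -9*(-117/2 - 45) = -9*(-207/2) = 1863/2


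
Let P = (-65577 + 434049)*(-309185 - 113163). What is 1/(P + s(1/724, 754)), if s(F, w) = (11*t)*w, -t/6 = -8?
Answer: -1/155623014144 ≈ -6.4258e-12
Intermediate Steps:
t = 48 (t = -6*(-8) = 48)
s(F, w) = 528*w (s(F, w) = (11*48)*w = 528*w)
P = -155623412256 (P = 368472*(-422348) = -155623412256)
1/(P + s(1/724, 754)) = 1/(-155623412256 + 528*754) = 1/(-155623412256 + 398112) = 1/(-155623014144) = -1/155623014144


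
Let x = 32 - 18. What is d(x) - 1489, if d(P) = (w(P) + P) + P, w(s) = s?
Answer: -1447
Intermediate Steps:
x = 14
d(P) = 3*P (d(P) = (P + P) + P = 2*P + P = 3*P)
d(x) - 1489 = 3*14 - 1489 = 42 - 1489 = -1447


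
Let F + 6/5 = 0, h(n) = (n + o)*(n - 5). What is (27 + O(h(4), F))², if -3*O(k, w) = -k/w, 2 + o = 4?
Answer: 7396/9 ≈ 821.78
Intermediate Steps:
o = 2 (o = -2 + 4 = 2)
h(n) = (-5 + n)*(2 + n) (h(n) = (n + 2)*(n - 5) = (2 + n)*(-5 + n) = (-5 + n)*(2 + n))
F = -6/5 (F = -6/5 + 0 = -6/5 ≈ -1.2000)
O(k, w) = k/(3*w) (O(k, w) = -(-1)*k/w/3 = -(-1)*k/(3*w) = k/(3*w))
(27 + O(h(4), F))² = (27 + (-10 + 4² - 3*4)/(3*(-6/5)))² = (27 + (⅓)*(-10 + 16 - 12)*(-⅚))² = (27 + (⅓)*(-6)*(-⅚))² = (27 + 5/3)² = (86/3)² = 7396/9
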